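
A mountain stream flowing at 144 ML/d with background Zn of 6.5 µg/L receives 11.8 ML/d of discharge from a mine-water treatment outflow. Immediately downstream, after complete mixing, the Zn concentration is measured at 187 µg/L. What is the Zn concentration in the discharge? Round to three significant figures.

Mass balance: 144.0·6.500 + 11.80·Cₑ = 155.8·187.0
→ Cₑ = (155.8·187.0 − 144.0·6.500) / 11.80 = 2390 µg/L.

2390 µg/L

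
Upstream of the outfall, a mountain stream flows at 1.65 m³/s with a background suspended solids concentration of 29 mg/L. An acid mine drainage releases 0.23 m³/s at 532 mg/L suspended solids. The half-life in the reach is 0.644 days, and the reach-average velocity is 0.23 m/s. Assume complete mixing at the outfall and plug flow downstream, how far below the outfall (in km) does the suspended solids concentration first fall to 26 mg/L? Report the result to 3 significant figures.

Flow-weighted average: C = (1.650·29.00 + 0.2300·532.0) / 1.880 = 170.2/1.880 = 90.54 mg/L.
Half-life 0.644 d → k = ln 2 / 0.644 = 1.076 d⁻¹.
Set 90.54·exp(−k·t) = 26 → t = ln(90.54/26)/k = 100200 s = 27.82 h.
Distance = v·t = 0.23·100200 = 23040 m = 23.04 km.

23.0 km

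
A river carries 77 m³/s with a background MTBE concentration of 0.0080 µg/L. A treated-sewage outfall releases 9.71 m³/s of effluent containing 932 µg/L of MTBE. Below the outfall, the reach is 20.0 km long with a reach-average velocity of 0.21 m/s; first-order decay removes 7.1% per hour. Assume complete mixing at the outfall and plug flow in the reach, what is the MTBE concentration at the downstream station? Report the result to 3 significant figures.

14.9 µg/L

Mass balance: C = (77.00·0.008000 + 9.710·932.0) / 86.71 = 9050/86.71 = 104.4 µg/L.
Travel time t = 20.0·1000 / 0.21 = 95240 s = 26.46 h.
7.1%/h lost → k = −ln(1 − 0.071) = 0.07365 h⁻¹.
Applying C = C₀e^(−kt): 104.4 × 0.1425 = 14.87 µg/L.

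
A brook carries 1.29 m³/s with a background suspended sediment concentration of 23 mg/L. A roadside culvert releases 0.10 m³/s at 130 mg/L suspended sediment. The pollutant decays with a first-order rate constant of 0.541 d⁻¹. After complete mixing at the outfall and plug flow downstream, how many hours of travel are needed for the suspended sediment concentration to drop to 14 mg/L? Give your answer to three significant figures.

Mass balance: C = (1.290·23.00 + 0.1000·130.0) / 1.390 = 42.67/1.390 = 30.70 mg/L.
30.70·exp(−k·t) = 14 → t = ln(30.70/14)/k = 125400 s = 34.83 h.

34.8 h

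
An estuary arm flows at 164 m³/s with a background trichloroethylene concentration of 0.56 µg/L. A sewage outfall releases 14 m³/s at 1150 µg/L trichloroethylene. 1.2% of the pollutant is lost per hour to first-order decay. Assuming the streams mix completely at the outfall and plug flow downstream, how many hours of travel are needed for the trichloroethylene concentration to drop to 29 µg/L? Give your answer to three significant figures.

Conservation of mass: C = (164.0·0.5600 + 14.00·1150) / 178.0 = 16190/178.0 = 90.97 µg/L.
1.2%/h lost → k = −ln(1 − 0.012) = 0.01207 h⁻¹.
90.97·exp(−k·t) = 29 → t = ln(90.97/29)/k = 340900 s = 94.69 h.

94.7 h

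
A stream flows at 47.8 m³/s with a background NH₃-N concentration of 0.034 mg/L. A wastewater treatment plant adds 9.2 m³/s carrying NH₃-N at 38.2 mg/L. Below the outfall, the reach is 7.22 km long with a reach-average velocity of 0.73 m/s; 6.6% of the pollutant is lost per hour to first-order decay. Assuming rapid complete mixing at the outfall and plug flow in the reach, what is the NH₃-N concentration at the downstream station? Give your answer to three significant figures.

Conservation of mass: C = (47.80·0.03400 + 9.200·38.20) / 57.00 = 353.1/57.00 = 6.194 mg/L.
Travel time t = 7.22·1000 / 0.73 = 9890 s = 2.747 h.
6.6%/h lost → k = −ln(1 − 0.066) = 0.06828 h⁻¹.
Applying C = C₀e^(−kt): 6.194 × 0.8290 = 5.135 mg/L.

5.13 mg/L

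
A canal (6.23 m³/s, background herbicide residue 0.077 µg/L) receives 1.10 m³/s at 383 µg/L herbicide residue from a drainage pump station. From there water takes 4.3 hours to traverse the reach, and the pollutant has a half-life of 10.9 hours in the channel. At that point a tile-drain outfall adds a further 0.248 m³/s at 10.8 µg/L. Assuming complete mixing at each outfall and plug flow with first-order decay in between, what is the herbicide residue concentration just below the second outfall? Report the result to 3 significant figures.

42.7 µg/L

Flow-weighted average: C = (6.230·0.07700 + 1.100·383.0) / 7.330 = 421.8/7.330 = 57.54 µg/L; combined flow 7.330 m³/s.
Half-life 10.9 h → k = ln 2 / 10.9 = 0.06359 h⁻¹ = 1.526 d⁻¹.
First-order decay: C = 57.54·exp(−k·t) = 57.54·0.7608 = 43.78 µg/L.
At the second outfall, C = (7.330·43.78 + 0.2480·10.80) / (7.330 + 0.2480) = 42.70 µg/L.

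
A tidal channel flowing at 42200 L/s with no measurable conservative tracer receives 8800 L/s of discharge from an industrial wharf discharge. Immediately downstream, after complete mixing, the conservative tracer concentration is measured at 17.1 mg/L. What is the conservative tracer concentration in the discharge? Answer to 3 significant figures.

Mass balance: 42200·0 + 8800·Cₑ = 51000·17.10
→ Cₑ = (51000·17.10 − 42200·0) / 8800 = 99.10 mg/L.

99.1 mg/L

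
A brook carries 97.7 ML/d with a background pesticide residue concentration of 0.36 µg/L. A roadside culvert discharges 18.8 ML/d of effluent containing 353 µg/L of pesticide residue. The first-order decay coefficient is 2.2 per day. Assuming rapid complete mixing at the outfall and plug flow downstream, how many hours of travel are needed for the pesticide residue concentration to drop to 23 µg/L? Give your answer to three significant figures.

Mass balance: C = (97.70·0.3600 + 18.80·353.0) / 116.5 = 6672/116.5 = 57.27 µg/L.
57.27·exp(−k·t) = 23 → t = ln(57.27/23)/k = 35830 s = 9.952 h.

9.95 h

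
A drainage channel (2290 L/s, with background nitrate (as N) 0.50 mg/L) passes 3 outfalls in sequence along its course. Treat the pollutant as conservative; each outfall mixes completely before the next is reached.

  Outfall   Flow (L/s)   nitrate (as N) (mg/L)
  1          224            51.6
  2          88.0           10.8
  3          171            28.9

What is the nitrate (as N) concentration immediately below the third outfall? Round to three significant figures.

Outfall 1: combined Q = 2514 L/s; C = (2290·0.5000 + 224.0·51.60)/2514 = 5.053 mg/L.
Outfall 2: combined Q = 2602 L/s; C = (2514·5.053 + 88.00·10.80)/2602 = 5.247 mg/L.
Outfall 3: combined Q = 2773 L/s; C = (2602·5.247 + 171.0·28.90)/2773 = 6.706 mg/L.

6.71 mg/L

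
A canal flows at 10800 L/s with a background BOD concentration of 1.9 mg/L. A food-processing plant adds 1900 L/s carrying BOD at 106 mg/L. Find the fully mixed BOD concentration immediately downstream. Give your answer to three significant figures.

17.5 mg/L

Mixed concentration C = ΣQC/ΣQ = (10800·1.900 + 1900·106.0) / 12700 = 221900/12700 = 17.47 mg/L.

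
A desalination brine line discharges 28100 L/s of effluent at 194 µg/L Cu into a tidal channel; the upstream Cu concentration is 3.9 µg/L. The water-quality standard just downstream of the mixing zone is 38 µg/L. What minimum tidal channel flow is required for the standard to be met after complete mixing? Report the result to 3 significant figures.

129000 L/s

Set C_mix = 38: (Q·3.900 + 28100·194.0) / (Q + 28100) = 38
→ Q = 28100·(194.0 − 38)/(38 − 3.900) = 128600 L/s.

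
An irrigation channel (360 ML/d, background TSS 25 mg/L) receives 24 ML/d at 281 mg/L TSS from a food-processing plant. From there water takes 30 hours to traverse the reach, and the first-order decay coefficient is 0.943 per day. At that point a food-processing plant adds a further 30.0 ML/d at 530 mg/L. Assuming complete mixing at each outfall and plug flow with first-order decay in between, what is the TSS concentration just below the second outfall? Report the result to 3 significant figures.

50.1 mg/L

After mixing, C = (360.0·25.00 + 24.00·281.0) / 384.0 = 15740/384.0 = 41.00 mg/L; combined flow 384.0 ML/d.
First-order decay: C = 41.00·exp(−k·t) = 41.00·0.3077 = 12.61 mg/L.
Second outfall: C = (384.0·12.61 + 30.00·530.0)/414.0 = 50.11 mg/L.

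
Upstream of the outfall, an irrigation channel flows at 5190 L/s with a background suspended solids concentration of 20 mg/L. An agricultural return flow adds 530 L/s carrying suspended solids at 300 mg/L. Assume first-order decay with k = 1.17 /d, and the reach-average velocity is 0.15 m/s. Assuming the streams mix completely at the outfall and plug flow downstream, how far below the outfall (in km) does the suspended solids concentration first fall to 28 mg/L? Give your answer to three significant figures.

Conservation of mass: C = (5190·20.00 + 530.0·300.0) / 5720 = 262800/5720 = 45.94 mg/L.
Set 45.94·exp(−k·t) = 28 → t = ln(45.94/28)/k = 36570 s = 10.16 h.
Distance = v·t = 0.15·36570 = 5486 m = 5.486 km.

5.49 km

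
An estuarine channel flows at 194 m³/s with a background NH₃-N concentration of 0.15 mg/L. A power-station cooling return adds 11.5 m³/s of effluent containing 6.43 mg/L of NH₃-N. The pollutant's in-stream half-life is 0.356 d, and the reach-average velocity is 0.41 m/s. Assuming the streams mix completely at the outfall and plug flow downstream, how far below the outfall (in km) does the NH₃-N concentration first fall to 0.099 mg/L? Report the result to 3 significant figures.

Mixed concentration C = ΣQC/ΣQ = (194.0·0.1500 + 11.50·6.430) / 205.5 = 103.0/205.5 = 0.5014 mg/L.
Half-life 0.356 d → k = ln 2 / 0.356 = 1.947 d⁻¹.
Set 0.5014·exp(−k·t) = 0.099 → t = ln(0.5014/0.099)/k = 71990 s = 20.00 h.
Distance = v·t = 0.41·71990 = 29520 m = 29.52 km.

29.5 km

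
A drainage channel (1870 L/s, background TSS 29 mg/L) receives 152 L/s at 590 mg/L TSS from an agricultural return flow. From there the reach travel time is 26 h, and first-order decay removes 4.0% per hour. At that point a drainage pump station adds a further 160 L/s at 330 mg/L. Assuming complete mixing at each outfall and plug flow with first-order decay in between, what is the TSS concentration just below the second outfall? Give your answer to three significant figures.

Mixed concentration C = ΣQC/ΣQ = (1870·29.00 + 152.0·590.0) / 2022 = 143900/2022 = 71.17 mg/L; combined flow 2022 L/s.
4.0%/h lost → k = −ln(1 − 0.04) = 0.04082 h⁻¹.
Applying C = C₀e^(−kt): 71.17 × 0.3460 = 24.62 mg/L.
At the second outfall, C = (2022·24.62 + 160.0·330.0) / (2022 + 160.0) = 47.02 mg/L.

47.0 mg/L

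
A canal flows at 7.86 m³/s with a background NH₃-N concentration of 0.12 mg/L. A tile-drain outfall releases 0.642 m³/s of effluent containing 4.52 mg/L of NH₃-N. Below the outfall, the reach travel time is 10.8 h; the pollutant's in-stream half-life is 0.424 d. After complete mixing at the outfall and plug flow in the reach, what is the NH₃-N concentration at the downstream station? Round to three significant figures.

0.217 mg/L

Mixed concentration C = ΣQC/ΣQ = (7.860·0.1200 + 0.6420·4.520) / 8.502 = 3.845/8.502 = 0.4523 mg/L.
Half-life 0.424 d → k = ln 2 / 0.424 = 1.635 d⁻¹.
After decay, C = 0.4523 × e^(−kt) = 0.4523 × 0.4792 = 0.2167 mg/L.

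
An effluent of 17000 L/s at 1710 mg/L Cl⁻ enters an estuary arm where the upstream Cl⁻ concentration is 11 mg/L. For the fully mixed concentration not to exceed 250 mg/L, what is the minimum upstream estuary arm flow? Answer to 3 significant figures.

Set C_mix = 250: (Q·11.00 + 17000·1710) / (Q + 17000) = 250
→ Q = 17000·(1710 − 250)/(250 − 11.00) = 103800 L/s.

104000 L/s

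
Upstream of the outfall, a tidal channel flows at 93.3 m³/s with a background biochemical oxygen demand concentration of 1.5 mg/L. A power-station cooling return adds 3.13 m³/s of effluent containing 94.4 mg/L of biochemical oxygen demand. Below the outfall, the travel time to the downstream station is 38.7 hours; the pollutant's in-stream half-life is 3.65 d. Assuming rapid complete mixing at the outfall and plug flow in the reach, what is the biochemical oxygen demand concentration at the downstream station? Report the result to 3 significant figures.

3.32 mg/L

Conservation of mass: C = (93.30·1.500 + 3.130·94.40) / 96.43 = 435.4/96.43 = 4.515 mg/L.
Half-life 3.65 d → k = ln 2 / 3.65 = 0.1899 d⁻¹.
After decay, C = 4.515 × e^(−kt) = 4.515 × 0.7362 = 3.324 mg/L.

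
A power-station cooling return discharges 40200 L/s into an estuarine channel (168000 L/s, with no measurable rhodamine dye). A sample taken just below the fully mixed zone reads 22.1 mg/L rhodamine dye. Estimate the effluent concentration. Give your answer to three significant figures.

114 mg/L

Mass balance: 168000·0 + 40200·Cₑ = 208200·22.10
→ Cₑ = (208200·22.10 − 168000·0) / 40200 = 114.5 mg/L.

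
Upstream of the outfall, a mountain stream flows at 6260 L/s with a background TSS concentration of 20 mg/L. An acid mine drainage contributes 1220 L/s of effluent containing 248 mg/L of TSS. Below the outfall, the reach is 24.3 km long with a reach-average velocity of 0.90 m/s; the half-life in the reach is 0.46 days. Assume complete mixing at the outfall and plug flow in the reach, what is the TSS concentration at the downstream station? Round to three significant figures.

Conservation of mass: C = (6260·20.00 + 1220·248.0) / 7480 = 427800/7480 = 57.19 mg/L.
Travel time t = 24.3·1000 / 0.90 = 27000 s = 7.500 h.
Half-life 0.46 d → k = ln 2 / 0.46 = 1.507 d⁻¹.
Decay over the reach: 57.19·exp(−kt) = 57.19·0.6244 = 35.71 mg/L.

35.7 mg/L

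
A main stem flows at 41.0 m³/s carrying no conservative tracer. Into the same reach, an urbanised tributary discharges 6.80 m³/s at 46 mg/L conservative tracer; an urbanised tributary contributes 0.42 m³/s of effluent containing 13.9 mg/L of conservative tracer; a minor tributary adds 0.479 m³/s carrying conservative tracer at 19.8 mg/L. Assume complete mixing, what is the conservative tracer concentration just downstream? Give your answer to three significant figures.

After mixing, C = (41.00·0 + 6.800·46.00 + 0.4200·13.90 + 0.4790·19.80) / 48.70 = 328.1/48.70 = 6.738 mg/L.

6.74 mg/L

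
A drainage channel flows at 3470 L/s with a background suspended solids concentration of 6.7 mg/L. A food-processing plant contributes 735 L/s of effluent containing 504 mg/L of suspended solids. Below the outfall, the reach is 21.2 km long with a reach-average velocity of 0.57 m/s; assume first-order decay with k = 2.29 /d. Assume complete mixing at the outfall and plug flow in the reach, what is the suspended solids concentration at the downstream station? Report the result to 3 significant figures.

Mass balance: C = (3470·6.700 + 735.0·504.0) / 4205 = 393700/4205 = 93.62 mg/L.
Travel time t = 21.2·1000 / 0.57 = 37190 s = 10.33 h.
Applying C = C₀e^(−kt): 93.62 × 0.3731 = 34.94 mg/L.

34.9 mg/L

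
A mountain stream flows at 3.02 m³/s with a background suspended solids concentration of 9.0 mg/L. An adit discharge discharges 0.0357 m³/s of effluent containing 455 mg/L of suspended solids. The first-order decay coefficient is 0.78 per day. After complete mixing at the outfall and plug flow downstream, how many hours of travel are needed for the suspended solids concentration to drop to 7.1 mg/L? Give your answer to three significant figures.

21.4 h

Mass balance: C = (3.020·9.000 + 0.03570·455.0) / 3.056 = 43.42/3.056 = 14.21 mg/L.
14.21·exp(−k·t) = 7.1 → t = ln(14.21/7.1)/k = 76860 s = 21.35 h.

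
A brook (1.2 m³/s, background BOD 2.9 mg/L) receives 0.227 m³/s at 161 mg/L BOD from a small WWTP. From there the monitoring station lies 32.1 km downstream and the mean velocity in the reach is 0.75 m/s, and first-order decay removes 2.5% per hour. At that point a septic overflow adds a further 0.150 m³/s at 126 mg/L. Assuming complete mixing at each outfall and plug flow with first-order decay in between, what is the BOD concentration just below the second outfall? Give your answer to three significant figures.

30.8 mg/L

Mixed concentration C = ΣQC/ΣQ = (1.200·2.900 + 0.2270·161.0) / 1.427 = 40.03/1.427 = 28.05 mg/L; combined flow 1.427 m³/s.
Travel time t = 32.1·1000 / 0.75 = 42800 s = 11.89 h.
2.5%/h lost → k = −ln(1 − 0.025) = 0.02532 h⁻¹.
After decay, C = 28.05 × e^(−kt) = 28.05 × 0.7401 = 20.76 mg/L.
At the second outfall, C = (1.427·20.76 + 0.1500·126.0) / (1.427 + 0.1500) = 30.77 mg/L.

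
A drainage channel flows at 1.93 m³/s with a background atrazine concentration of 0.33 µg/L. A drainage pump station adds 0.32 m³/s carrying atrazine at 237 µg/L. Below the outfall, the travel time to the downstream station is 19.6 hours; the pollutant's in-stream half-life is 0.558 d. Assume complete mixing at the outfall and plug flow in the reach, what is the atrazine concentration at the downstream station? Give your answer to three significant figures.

After mixing, C = (1.930·0.3300 + 0.3200·237.0) / 2.250 = 76.48/2.250 = 33.99 µg/L.
Half-life 0.558 d → k = ln 2 / 0.558 = 1.242 d⁻¹.
After decay, C = 33.99 × e^(−kt) = 33.99 × 0.3626 = 12.32 µg/L.

12.3 µg/L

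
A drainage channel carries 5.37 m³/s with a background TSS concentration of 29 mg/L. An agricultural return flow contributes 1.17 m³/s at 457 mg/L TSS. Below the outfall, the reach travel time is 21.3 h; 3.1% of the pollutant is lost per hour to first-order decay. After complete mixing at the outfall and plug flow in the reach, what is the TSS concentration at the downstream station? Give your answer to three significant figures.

54.0 mg/L

After mixing, C = (5.370·29.00 + 1.170·457.0) / 6.540 = 690.4/6.540 = 105.6 mg/L.
3.1%/h lost → k = −ln(1 − 0.031) = 0.03149 h⁻¹.
Applying C = C₀e^(−kt): 105.6 × 0.5113 = 53.98 mg/L.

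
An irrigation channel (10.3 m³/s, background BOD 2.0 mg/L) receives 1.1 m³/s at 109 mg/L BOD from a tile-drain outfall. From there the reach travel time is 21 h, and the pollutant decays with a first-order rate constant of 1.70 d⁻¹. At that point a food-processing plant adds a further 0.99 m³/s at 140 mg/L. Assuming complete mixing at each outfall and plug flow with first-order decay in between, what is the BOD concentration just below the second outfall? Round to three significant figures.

13.7 mg/L

Mass balance: C = (10.30·2.000 + 1.100·109.0) / 11.40 = 140.5/11.40 = 12.32 mg/L; combined flow 11.40 m³/s.
First-order decay: C = 12.32·exp(−k·t) = 12.32·0.2259 = 2.785 mg/L.
At the second outfall, C = (11.40·2.785 + 0.9900·140.0) / (11.40 + 0.9900) = 13.75 mg/L.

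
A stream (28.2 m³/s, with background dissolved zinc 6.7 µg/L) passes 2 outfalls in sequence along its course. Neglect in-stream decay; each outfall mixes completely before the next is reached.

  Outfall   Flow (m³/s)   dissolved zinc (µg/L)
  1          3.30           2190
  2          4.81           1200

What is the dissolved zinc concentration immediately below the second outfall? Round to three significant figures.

363 µg/L

Outfall 1: combined Q = 31.50 m³/s; C = (28.20·6.700 + 3.300·2190)/31.50 = 235.4 µg/L.
Outfall 2: combined Q = 36.31 m³/s; C = (31.50·235.4 + 4.810·1200)/36.31 = 363.2 µg/L.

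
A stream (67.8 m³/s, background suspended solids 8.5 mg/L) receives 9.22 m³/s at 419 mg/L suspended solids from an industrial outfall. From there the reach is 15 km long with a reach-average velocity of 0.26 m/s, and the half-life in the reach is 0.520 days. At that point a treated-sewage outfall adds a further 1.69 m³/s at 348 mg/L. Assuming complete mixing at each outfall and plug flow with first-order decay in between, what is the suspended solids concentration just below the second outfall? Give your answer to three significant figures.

Mass balance: C = (67.80·8.500 + 9.220·419.0) / 77.02 = 4439/77.02 = 57.64 mg/L; combined flow 77.02 m³/s.
Travel time t = 15·1000 / 0.26 = 57690 s = 16.03 h.
Half-life 0.520 d → k = ln 2 / 0.520 = 1.333 d⁻¹.
Decay over the reach: 57.64·exp(−kt) = 57.64·0.4106 = 23.67 mg/L.
Second outfall: C = (77.02·23.67 + 1.690·348.0)/78.71 = 30.63 mg/L.

30.6 mg/L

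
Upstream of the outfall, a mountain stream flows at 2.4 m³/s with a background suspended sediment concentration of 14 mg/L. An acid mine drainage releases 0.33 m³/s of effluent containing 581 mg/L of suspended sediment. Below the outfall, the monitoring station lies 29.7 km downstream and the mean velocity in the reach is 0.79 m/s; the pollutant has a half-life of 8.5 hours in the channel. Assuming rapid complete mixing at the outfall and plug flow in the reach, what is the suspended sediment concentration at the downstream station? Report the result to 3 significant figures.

35.2 mg/L

Mass balance: C = (2.400·14.00 + 0.3300·581.0) / 2.730 = 225.3/2.730 = 82.54 mg/L.
Travel time t = 29.7·1000 / 0.79 = 37590 s = 10.44 h.
Half-life 8.5 h → k = ln 2 / 8.5 = 0.08155 h⁻¹ = 1.957 d⁻¹.
First-order decay: C = 82.54·exp(−k·t) = 82.54·0.4267 = 35.22 mg/L.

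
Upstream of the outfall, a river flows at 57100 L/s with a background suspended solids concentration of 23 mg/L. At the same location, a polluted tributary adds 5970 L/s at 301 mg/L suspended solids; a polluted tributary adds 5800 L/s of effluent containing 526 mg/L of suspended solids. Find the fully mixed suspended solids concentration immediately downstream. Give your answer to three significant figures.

89.5 mg/L

Flow-weighted average: C = (57100·23.00 + 5970·301.0 + 5800·526.0) / 68870 = 6161000/68870 = 89.46 mg/L.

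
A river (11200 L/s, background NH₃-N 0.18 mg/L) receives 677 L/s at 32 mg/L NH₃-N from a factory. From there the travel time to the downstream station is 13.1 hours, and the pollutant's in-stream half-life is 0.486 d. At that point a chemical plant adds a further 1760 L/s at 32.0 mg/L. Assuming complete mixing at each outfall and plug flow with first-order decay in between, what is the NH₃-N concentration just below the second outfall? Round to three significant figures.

4.93 mg/L

Flow-weighted average: C = (11200·0.1800 + 677.0·32.00) / 11880 = 23680/11880 = 1.994 mg/L; combined flow 11880 L/s.
Half-life 0.486 d → k = ln 2 / 0.486 = 1.426 d⁻¹.
Decay over the reach: 1.994·exp(−kt) = 1.994·0.4591 = 0.9153 mg/L.
Second outfall: C = (11880·0.9153 + 1760·32.00)/13640 = 4.927 mg/L.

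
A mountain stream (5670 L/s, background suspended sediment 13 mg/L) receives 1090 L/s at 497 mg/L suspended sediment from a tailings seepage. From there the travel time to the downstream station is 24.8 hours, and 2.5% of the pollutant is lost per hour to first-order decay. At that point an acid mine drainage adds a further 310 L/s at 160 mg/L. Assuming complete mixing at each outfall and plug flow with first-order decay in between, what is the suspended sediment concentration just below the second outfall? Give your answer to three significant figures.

53.5 mg/L

Flow-weighted average: C = (5670·13.00 + 1090·497.0) / 6760 = 615400/6760 = 91.04 mg/L; combined flow 6760 L/s.
2.5%/h lost → k = −ln(1 − 0.025) = 0.02532 h⁻¹.
First-order decay: C = 91.04·exp(−k·t) = 91.04·0.5337 = 48.59 mg/L.
At the second outfall, C = (6760·48.59 + 310.0·160.0) / (6760 + 310.0) = 53.48 mg/L.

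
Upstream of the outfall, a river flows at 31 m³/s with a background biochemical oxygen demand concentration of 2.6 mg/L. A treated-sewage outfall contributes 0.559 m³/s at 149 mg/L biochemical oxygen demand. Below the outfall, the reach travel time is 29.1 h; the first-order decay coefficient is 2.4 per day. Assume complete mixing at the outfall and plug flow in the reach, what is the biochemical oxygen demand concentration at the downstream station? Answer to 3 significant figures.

Mass balance: C = (31.00·2.600 + 0.5590·149.0) / 31.56 = 163.9/31.56 = 5.193 mg/L.
After decay, C = 5.193 × e^(−kt) = 5.193 × 0.05448 = 0.2829 mg/L.

0.283 mg/L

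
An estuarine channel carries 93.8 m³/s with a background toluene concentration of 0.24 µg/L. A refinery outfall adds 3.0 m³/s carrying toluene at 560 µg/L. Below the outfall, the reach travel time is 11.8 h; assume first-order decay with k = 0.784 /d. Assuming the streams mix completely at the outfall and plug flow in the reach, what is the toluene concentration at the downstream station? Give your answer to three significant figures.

12.0 µg/L

Flow-weighted average: C = (93.80·0.2400 + 3.000·560.0) / 96.80 = 1703/96.80 = 17.59 µg/L.
First-order decay: C = 17.59·exp(−k·t) = 17.59·0.6801 = 11.96 µg/L.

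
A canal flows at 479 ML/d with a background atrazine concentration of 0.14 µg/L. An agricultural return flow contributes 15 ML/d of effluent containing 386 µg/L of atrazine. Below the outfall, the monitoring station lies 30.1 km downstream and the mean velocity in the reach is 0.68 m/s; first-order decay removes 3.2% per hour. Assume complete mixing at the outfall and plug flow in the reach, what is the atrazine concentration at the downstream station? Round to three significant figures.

After mixing, C = (479.0·0.1400 + 15.00·386.0) / 494.0 = 5857/494.0 = 11.86 µg/L.
Travel time t = 30.1·1000 / 0.68 = 44260 s = 12.30 h.
3.2%/h lost → k = −ln(1 − 0.032) = 0.03252 h⁻¹.
Decay over the reach: 11.86·exp(−kt) = 11.86·0.6704 = 7.948 µg/L.

7.95 µg/L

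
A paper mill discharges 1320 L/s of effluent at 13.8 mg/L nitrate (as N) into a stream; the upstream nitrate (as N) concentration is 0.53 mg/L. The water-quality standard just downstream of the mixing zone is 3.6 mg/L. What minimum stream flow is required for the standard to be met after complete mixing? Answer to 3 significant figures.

Set C_mix = 3.6: (Q·0.5300 + 1320·13.80) / (Q + 1320) = 3.6
→ Q = 1320·(13.80 − 3.6)/(3.6 − 0.5300) = 4386 L/s.

4390 L/s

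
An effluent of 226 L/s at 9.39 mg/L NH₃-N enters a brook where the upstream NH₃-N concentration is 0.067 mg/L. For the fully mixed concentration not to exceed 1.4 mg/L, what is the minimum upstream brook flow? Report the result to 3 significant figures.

Set C_mix = 1.4: (Q·0.06700 + 226.0·9.390) / (Q + 226.0) = 1.4
→ Q = 226.0·(9.390 − 1.4)/(1.4 − 0.06700) = 1355 L/s.

1350 L/s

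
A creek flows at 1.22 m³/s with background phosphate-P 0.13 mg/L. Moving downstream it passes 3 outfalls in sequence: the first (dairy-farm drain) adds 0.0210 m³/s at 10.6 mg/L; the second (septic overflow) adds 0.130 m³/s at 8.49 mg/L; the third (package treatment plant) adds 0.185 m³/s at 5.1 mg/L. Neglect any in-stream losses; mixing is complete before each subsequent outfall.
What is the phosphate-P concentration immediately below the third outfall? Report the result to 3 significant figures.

1.56 mg/L

Below outfall 1: Q → 1.241 m³/s, C = (1.220·0.1300 + 0.02100·10.60)/1.241 = 0.3072 mg/L.
Below outfall 2: Q → 1.371 m³/s, C = (1.241·0.3072 + 0.1300·8.490)/1.371 = 1.083 mg/L.
Below outfall 3: Q → 1.556 m³/s, C = (1.371·1.083 + 0.1850·5.100)/1.556 = 1.561 mg/L.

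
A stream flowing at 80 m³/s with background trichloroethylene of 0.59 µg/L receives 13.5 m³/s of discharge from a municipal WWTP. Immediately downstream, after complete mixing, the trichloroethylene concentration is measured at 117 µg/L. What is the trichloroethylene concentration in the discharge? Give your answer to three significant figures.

807 µg/L

Mass balance: 80.00·0.5900 + 13.50·Cₑ = 93.50·117.0
→ Cₑ = (93.50·117.0 − 80.00·0.5900) / 13.50 = 806.8 µg/L.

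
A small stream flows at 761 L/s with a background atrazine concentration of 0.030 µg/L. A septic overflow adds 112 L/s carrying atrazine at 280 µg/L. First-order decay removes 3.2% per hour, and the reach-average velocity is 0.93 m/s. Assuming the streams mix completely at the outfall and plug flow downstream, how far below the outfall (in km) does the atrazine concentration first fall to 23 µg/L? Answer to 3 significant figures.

46.0 km

Mass balance: C = (761.0·0.03000 + 112.0·280.0) / 873.0 = 31380/873.0 = 35.95 µg/L.
3.2%/h lost → k = −ln(1 − 0.032) = 0.03252 h⁻¹.
Set 35.95·exp(−k·t) = 23 → t = ln(35.95/23)/k = 49430 s = 13.73 h.
Distance = v·t = 0.93·49430 = 45970 m = 45.97 km.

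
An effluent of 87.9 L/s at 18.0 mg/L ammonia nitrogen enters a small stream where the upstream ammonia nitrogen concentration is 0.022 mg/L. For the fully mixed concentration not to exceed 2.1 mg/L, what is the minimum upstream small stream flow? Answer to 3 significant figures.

Set C_mix = 2.1: (Q·0.02200 + 87.90·18.00) / (Q + 87.90) = 2.1
→ Q = 87.90·(18.00 − 2.1)/(2.1 − 0.02200) = 672.6 L/s.

673 L/s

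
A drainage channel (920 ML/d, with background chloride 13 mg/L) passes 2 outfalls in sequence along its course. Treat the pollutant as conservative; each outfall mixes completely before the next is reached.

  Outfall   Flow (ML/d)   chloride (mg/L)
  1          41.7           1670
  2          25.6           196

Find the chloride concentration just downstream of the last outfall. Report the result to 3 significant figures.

Outfall 1: combined Q = 961.7 ML/d; C = (920.0·13.00 + 41.70·1670)/961.7 = 84.85 mg/L.
Outfall 2: combined Q = 987.3 ML/d; C = (961.7·84.85 + 25.60·196.0)/987.3 = 87.73 mg/L.

87.7 mg/L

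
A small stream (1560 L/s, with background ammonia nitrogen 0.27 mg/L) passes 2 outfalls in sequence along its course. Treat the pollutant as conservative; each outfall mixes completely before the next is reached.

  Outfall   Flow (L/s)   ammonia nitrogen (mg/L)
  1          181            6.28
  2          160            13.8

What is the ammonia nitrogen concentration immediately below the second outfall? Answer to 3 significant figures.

Below outfall 1: Q → 1741 L/s, C = (1560·0.2700 + 181.0·6.280)/1741 = 0.8948 mg/L.
Below outfall 2: Q → 1901 L/s, C = (1741·0.8948 + 160.0·13.80)/1901 = 1.981 mg/L.

1.98 mg/L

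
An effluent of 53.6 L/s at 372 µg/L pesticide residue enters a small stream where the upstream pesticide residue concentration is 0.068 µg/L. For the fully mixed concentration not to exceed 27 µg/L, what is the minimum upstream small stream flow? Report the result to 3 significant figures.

Set C_mix = 27: (Q·0.06800 + 53.60·372.0) / (Q + 53.60) = 27
→ Q = 53.60·(372.0 − 27)/(27 − 0.06800) = 686.6 L/s.

687 L/s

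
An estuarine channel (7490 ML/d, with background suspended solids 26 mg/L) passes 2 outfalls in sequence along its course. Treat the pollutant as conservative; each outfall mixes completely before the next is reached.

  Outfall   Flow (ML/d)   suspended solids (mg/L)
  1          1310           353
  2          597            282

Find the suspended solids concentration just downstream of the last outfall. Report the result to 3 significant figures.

87.8 mg/L

Outfall 1: combined Q = 8800 ML/d; C = (7490·26.00 + 1310·353.0)/8800 = 74.68 mg/L.
Outfall 2: combined Q = 9397 ML/d; C = (8800·74.68 + 597.0·282.0)/9397 = 87.85 mg/L.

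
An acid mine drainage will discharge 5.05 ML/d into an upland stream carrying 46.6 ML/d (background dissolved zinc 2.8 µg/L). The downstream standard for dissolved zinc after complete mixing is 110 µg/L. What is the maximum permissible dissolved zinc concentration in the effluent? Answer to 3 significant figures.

1100 µg/L

At the limit, (Qr·Cr + Qe·Cₑ)/(Qr + Qe) = 110:
Cₑ = (51.65·110 − 46.60·2.800) / 5.050 = 1099 µg/L.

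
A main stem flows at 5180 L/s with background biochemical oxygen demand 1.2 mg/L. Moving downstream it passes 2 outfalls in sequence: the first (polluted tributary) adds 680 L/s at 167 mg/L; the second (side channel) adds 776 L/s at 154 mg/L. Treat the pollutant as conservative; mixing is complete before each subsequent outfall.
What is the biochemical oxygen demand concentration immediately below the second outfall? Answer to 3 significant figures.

36.1 mg/L

Below outfall 1: Q → 5860 L/s, C = (5180·1.200 + 680.0·167.0)/5860 = 20.44 mg/L.
Below outfall 2: Q → 6636 L/s, C = (5860·20.44 + 776.0·154.0)/6636 = 36.06 mg/L.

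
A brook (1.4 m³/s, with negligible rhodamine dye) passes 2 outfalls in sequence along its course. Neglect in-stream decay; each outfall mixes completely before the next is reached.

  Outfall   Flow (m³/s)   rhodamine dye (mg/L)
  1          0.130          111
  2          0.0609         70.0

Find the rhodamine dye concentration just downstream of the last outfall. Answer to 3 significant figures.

11.7 mg/L

Outfall 1: combined Q = 1.530 m³/s; C = (1.400·0 + 0.1300·111.0)/1.530 = 9.431 mg/L.
Outfall 2: combined Q = 1.591 m³/s; C = (1.530·9.431 + 0.06090·70.00)/1.591 = 11.75 mg/L.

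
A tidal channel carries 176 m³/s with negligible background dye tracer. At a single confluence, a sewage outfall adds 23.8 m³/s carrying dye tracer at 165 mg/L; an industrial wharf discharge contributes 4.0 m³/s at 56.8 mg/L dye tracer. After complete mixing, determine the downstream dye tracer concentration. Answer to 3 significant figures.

20.4 mg/L

After mixing, C = (176.0·0 + 23.80·165.0 + 4.000·56.80) / 203.8 = 4154/203.8 = 20.38 mg/L.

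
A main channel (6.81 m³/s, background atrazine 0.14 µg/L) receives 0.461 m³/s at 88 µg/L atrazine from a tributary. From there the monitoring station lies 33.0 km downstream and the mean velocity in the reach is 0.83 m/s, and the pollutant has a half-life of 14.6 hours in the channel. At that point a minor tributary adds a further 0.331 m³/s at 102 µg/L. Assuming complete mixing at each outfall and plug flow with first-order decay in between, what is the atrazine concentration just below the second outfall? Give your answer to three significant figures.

7.67 µg/L

After mixing, C = (6.810·0.1400 + 0.4610·88.00) / 7.271 = 41.52/7.271 = 5.711 µg/L; combined flow 7.271 m³/s.
Travel time t = 33.0·1000 / 0.83 = 39760 s = 11.04 h.
Half-life 14.6 h → k = ln 2 / 14.6 = 0.04748 h⁻¹ = 1.139 d⁻¹.
First-order decay: C = 5.711·exp(−k·t) = 5.711·0.5920 = 3.380 µg/L.
At the second outfall, C = (7.271·3.380 + 0.3310·102.0) / (7.271 + 0.3310) = 7.674 µg/L.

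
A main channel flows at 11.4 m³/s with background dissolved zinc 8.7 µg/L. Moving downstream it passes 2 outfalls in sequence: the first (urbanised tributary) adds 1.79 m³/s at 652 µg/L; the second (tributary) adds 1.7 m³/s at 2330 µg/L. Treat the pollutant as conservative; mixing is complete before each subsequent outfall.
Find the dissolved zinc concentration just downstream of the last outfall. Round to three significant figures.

351 µg/L

Below outfall 1: Q → 13.19 m³/s, C = (11.40·8.700 + 1.790·652.0)/13.19 = 96.00 µg/L.
Below outfall 2: Q → 14.89 m³/s, C = (13.19·96.00 + 1.700·2330)/14.89 = 351.1 µg/L.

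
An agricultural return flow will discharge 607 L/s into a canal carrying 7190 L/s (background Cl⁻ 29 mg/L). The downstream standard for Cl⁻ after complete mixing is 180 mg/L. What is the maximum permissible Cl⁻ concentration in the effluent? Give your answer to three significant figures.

1970 mg/L

At the limit, (Qr·Cr + Qe·Cₑ)/(Qr + Qe) = 180:
Cₑ = (7797·180 − 7190·29.00) / 607.0 = 1969 mg/L.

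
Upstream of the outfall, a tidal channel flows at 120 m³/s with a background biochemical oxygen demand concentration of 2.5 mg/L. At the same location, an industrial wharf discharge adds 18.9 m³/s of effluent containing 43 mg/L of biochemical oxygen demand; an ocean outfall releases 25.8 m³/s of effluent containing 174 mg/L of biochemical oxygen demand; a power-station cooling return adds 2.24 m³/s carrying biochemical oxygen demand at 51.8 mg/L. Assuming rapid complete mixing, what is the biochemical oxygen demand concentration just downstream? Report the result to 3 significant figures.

34.3 mg/L

Mixed concentration C = ΣQC/ΣQ = (120.0·2.500 + 18.90·43.00 + 25.80·174.0 + 2.240·51.80) / 166.9 = 5718/166.9 = 34.25 mg/L.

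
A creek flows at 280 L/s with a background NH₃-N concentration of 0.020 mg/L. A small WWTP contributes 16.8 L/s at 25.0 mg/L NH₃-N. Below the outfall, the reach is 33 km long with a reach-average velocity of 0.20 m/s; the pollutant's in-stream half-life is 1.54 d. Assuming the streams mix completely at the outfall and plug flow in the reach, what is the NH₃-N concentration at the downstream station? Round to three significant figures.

After mixing, C = (280.0·0.02000 + 16.80·25.00) / 296.8 = 425.6/296.8 = 1.434 mg/L.
Travel time t = 33·1000 / 0.20 = 165000 s = 45.83 h.
Half-life 1.54 d → k = ln 2 / 1.54 = 0.4501 d⁻¹.
After decay, C = 1.434 × e^(−kt) = 1.434 × 0.4233 = 0.6071 mg/L.

0.607 mg/L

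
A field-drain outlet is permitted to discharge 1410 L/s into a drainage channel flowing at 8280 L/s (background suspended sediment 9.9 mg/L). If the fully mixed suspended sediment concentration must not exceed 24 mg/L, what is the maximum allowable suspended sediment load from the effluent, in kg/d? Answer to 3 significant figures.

Mass balance at the limit: 8280·9.900 + 1410·Cₑ = 9690·24 → Cₑ = 106.8 mg/L.
1410 L/s = 1.410 m³/s. Load = 1.410 m³/s × 106.8 g/m³ × 86 400 s/d = 13010 kg/d.

13000 kg/d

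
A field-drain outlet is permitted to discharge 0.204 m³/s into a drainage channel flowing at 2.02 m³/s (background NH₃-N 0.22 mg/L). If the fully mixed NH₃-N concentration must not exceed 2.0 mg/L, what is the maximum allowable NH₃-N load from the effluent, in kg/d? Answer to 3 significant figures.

346 kg/d

Mass balance at the limit: 2.020·0.2200 + 0.2040·Cₑ = 2.224·2.0 → Cₑ = 19.63 mg/L.
Load = 0.2040 m³/s × 19.63 g/m³ × 86 400 s/d = 345.9 kg/d.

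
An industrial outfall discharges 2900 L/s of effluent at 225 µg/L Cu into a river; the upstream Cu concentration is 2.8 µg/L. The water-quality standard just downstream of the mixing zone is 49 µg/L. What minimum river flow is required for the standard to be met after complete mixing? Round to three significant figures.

Set C_mix = 49: (Q·2.800 + 2900·225.0) / (Q + 2900) = 49
→ Q = 2900·(225.0 − 49)/(49 − 2.800) = 11050 L/s.

11000 L/s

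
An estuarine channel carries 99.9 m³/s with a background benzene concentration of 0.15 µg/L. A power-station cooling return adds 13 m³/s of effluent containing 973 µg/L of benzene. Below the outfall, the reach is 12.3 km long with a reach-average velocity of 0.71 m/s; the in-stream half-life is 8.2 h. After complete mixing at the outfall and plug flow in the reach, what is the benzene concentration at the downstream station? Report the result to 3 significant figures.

74.7 µg/L

Conservation of mass: C = (99.90·0.1500 + 13.00·973.0) / 112.9 = 12660/112.9 = 112.2 µg/L.
Travel time t = 12.3·1000 / 0.71 = 17320 s = 4.812 h.
Half-life 8.2 h → k = ln 2 / 8.2 = 0.08453 h⁻¹ = 2.029 d⁻¹.
First-order decay: C = 112.2·exp(−k·t) = 112.2·0.6658 = 74.68 µg/L.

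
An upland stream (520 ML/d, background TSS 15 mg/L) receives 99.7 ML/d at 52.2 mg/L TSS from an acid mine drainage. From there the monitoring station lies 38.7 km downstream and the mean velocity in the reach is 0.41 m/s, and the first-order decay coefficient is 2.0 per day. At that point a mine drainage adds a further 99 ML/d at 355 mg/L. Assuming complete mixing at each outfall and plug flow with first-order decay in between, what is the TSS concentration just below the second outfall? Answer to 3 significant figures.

50.9 mg/L

Conservation of mass: C = (520.0·15.00 + 99.70·52.20) / 619.7 = 13000/619.7 = 20.98 mg/L; combined flow 619.7 ML/d.
Travel time t = 38.7·1000 / 0.41 = 94390 s = 26.22 h.
After decay, C = 20.98 × e^(−kt) = 20.98 × 0.1125 = 2.360 mg/L.
At the second outfall, C = (619.7·2.360 + 99.00·355.0) / (619.7 + 99.00) = 50.94 mg/L.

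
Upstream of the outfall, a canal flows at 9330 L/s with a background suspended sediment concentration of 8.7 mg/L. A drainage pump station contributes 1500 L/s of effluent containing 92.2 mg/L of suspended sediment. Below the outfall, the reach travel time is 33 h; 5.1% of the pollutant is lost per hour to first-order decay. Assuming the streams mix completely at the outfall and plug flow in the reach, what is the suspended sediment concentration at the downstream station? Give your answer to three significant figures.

After mixing, C = (9330·8.700 + 1500·92.20) / 10830 = 219500/10830 = 20.27 mg/L.
5.1%/h lost → k = −ln(1 − 0.051) = 0.05235 h⁻¹.
First-order decay: C = 20.27·exp(−k·t) = 20.27·0.1777 = 3.602 mg/L.

3.60 mg/L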